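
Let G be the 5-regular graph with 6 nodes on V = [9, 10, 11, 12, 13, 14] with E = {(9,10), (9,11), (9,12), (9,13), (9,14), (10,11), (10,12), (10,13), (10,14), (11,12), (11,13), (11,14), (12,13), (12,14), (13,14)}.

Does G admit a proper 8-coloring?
A valid 8-coloring: color 1: [10]; color 2: [12]; color 3: [14]; color 4: [13]; color 5: [9]; color 6: [11].
(χ(G) = 6 ≤ 8.)

Yes, G is 8-colorable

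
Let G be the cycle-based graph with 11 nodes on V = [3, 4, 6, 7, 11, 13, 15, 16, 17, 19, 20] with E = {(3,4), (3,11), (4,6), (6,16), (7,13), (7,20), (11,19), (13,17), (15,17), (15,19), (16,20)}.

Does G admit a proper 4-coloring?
Yes, G is 4-colorable

A valid 4-coloring: color 1: [4, 11, 13, 15, 20]; color 2: [3, 6, 7, 17, 19]; color 3: [16].
(χ(G) = 3 ≤ 4.)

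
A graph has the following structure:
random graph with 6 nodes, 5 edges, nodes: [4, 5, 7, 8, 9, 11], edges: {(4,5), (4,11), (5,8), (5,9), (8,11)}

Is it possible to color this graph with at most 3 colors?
Yes, G is 3-colorable

A valid 3-coloring: color 1: [5, 7, 11]; color 2: [4, 8, 9].
(χ(G) = 2 ≤ 3.)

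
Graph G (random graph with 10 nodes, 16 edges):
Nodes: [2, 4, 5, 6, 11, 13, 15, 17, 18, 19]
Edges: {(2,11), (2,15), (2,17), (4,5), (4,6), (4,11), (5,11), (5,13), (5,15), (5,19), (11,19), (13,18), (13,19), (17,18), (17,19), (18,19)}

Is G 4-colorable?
Yes, G is 4-colorable

A valid 4-coloring: color 1: [2, 4, 19]; color 2: [5, 6, 18]; color 3: [11, 13, 15, 17].
(χ(G) = 3 ≤ 4.)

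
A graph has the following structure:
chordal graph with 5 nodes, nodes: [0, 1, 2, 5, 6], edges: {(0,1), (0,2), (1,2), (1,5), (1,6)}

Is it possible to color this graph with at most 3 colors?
Yes, G is 3-colorable

A valid 3-coloring: color 1: [1]; color 2: [0, 5, 6]; color 3: [2].
(χ(G) = 3 ≤ 3.)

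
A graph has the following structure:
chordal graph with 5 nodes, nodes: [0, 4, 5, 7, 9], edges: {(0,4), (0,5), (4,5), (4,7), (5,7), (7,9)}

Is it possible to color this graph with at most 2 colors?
No, G is not 2-colorable

The clique on vertices [0, 4, 5] has size 3 > 2, so it alone needs 3 colors.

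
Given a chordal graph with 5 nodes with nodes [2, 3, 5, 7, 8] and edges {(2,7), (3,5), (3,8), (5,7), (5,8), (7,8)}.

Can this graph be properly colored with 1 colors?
The clique on vertices [3, 5, 8] has size 3 > 1, so it alone needs 3 colors.

No, G is not 1-colorable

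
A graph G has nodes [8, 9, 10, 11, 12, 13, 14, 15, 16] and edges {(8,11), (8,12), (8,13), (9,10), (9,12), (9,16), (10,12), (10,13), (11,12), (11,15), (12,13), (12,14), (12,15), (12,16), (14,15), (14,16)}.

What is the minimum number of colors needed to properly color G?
χ(G) = 3

Clique number ω(G) = 3 (lower bound: χ ≥ ω).
The clique on [8, 11, 12] has size 3, forcing χ ≥ 3, and the coloring below uses 3 colors, so χ(G) = 3.
A valid 3-coloring: color 1: [12]; color 2: [9, 11, 13, 14]; color 3: [8, 10, 15, 16].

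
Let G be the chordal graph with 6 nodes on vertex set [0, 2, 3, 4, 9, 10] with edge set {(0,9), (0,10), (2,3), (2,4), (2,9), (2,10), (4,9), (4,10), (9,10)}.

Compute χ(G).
Clique number ω(G) = 4 (lower bound: χ ≥ ω).
The clique on [2, 4, 9, 10] has size 4, forcing χ ≥ 4, and the coloring below uses 4 colors, so χ(G) = 4.
A valid 4-coloring: color 1: [0, 2]; color 2: [3, 9]; color 3: [10]; color 4: [4].

χ(G) = 4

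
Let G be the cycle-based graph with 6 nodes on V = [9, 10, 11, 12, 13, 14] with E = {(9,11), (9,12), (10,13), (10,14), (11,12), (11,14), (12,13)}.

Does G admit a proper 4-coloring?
A valid 4-coloring: color 1: [10, 11]; color 2: [12, 14]; color 3: [9, 13].
(χ(G) = 3 ≤ 4.)

Yes, G is 4-colorable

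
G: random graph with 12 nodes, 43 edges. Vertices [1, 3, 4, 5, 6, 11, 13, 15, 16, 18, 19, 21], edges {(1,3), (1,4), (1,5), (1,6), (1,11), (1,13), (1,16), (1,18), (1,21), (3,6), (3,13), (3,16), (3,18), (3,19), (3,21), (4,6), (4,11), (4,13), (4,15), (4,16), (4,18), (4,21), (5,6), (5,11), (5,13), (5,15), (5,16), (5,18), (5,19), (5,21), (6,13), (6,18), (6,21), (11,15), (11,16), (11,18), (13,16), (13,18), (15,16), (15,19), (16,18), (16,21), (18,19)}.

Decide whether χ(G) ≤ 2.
No, G is not 2-colorable

The clique on vertices [1, 4, 11, 16, 18] has size 5 > 2, so it alone needs 5 colors.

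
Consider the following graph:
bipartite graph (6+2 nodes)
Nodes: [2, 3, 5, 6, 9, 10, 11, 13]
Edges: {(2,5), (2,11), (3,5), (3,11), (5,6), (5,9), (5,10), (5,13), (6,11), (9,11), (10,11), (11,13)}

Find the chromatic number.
Clique number ω(G) = 2 (lower bound: χ ≥ ω).
The graph is bipartite (no odd cycle), so 2 colors suffice: χ(G) = 2.
A valid 2-coloring: color 1: [5, 11]; color 2: [2, 3, 6, 9, 10, 13].

χ(G) = 2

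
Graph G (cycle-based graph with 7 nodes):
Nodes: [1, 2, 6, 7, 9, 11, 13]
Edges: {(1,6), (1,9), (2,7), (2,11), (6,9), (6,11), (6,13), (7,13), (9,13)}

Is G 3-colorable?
A valid 3-coloring: color 1: [2, 6]; color 2: [1, 11, 13]; color 3: [7, 9].
(χ(G) = 3 ≤ 3.)

Yes, G is 3-colorable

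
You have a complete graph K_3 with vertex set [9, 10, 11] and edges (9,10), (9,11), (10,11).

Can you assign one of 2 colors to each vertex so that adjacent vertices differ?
No, G is not 2-colorable

The clique on vertices [9, 10, 11] has size 3 > 2, so it alone needs 3 colors.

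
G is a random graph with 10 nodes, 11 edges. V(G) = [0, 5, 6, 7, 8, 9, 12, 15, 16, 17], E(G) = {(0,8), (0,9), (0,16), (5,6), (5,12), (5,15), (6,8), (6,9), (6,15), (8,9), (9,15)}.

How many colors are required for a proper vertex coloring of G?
Clique number ω(G) = 3 (lower bound: χ ≥ ω).
The clique on [0, 8, 9] has size 3, forcing χ ≥ 3, and the coloring below uses 3 colors, so χ(G) = 3.
A valid 3-coloring: color 1: [5, 7, 9, 16, 17]; color 2: [0, 6, 12]; color 3: [8, 15].

χ(G) = 3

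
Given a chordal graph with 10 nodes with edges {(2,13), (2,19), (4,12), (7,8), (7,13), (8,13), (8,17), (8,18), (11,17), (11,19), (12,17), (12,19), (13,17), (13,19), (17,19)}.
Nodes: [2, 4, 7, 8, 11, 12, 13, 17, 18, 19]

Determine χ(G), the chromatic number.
χ(G) = 3

Clique number ω(G) = 3 (lower bound: χ ≥ ω).
The clique on [11, 17, 19] has size 3, forcing χ ≥ 3, and the coloring below uses 3 colors, so χ(G) = 3.
A valid 3-coloring: color 1: [11, 12, 13, 18]; color 2: [2, 4, 7, 17]; color 3: [8, 19].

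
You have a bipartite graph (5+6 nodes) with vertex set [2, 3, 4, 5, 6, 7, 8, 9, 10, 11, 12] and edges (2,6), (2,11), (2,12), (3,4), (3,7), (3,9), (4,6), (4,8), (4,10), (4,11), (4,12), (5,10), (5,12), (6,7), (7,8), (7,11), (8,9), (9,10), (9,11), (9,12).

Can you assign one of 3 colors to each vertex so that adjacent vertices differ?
Yes, G is 3-colorable

A valid 3-coloring: color 1: [2, 4, 5, 7, 9]; color 2: [3, 6, 8, 10, 11, 12].
(χ(G) = 2 ≤ 3.)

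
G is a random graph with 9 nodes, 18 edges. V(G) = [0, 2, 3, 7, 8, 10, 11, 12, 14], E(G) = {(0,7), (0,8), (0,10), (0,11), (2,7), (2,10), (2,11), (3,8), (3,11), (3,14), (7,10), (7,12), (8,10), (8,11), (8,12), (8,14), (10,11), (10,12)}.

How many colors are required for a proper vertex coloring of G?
Clique number ω(G) = 4 (lower bound: χ ≥ ω).
The clique on [0, 8, 10, 11] has size 4, forcing χ ≥ 4, and the coloring below uses 4 colors, so χ(G) = 4.
A valid 4-coloring: color 1: [7, 8]; color 2: [3, 10]; color 3: [11, 12, 14]; color 4: [0, 2].

χ(G) = 4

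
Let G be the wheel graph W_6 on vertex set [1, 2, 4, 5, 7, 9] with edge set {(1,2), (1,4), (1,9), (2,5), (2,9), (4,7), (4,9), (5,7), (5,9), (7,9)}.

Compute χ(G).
χ(G) = 4

Clique number ω(G) = 3 (lower bound: χ ≥ ω).
Odd cycle [4, 7, 5, 2, 1] needs 3 colors (χ ≥ 3).
Vertex 9 is adjacent to every vertex of [1, 2, 4, 5, 7], which already need 3 colors among themselves, so 9 needs a new color (χ ≥ 4).
The coloring below uses 4 colors, so χ(G) = 4.
A valid 4-coloring: color 1: [9]; color 2: [2, 4]; color 3: [1, 7]; color 4: [5].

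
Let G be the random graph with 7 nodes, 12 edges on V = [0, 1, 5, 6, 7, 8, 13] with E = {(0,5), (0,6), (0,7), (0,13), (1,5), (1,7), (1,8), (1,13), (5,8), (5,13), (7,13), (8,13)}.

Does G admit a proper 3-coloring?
The clique on vertices [1, 5, 8, 13] has size 4 > 3, so it alone needs 4 colors.

No, G is not 3-colorable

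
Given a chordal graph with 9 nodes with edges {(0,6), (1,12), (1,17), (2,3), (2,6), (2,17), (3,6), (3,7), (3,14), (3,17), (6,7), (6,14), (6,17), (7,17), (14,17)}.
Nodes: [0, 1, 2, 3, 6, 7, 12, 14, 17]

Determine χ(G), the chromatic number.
χ(G) = 4

Clique number ω(G) = 4 (lower bound: χ ≥ ω).
The clique on [2, 3, 6, 17] has size 4, forcing χ ≥ 4, and the coloring below uses 4 colors, so χ(G) = 4.
A valid 4-coloring: color 1: [1, 6]; color 2: [0, 12, 17]; color 3: [3]; color 4: [2, 7, 14].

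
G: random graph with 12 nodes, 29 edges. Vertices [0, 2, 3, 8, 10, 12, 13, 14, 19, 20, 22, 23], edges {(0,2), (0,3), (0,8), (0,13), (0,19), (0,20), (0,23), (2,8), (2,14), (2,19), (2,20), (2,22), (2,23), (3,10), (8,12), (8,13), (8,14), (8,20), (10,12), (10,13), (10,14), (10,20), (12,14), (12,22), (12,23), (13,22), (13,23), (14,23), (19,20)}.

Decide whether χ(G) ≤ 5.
A valid 5-coloring: color 1: [0, 14, 22]; color 2: [2, 10]; color 3: [3, 8, 19, 23]; color 4: [12, 13, 20].
(χ(G) = 4 ≤ 5.)

Yes, G is 5-colorable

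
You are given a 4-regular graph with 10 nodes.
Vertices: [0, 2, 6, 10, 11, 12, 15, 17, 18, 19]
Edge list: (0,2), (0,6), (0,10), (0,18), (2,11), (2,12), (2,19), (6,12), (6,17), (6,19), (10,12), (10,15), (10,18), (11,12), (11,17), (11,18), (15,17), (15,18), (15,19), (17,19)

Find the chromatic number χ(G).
Clique number ω(G) = 3 (lower bound: χ ≥ ω).
Suppose a proper 3-coloring c exists. The clique [0, 10, 18] takes 3 distinct colors; by symmetry let c(0) = 1, c(10) = 2, c(18) = 3.
- Vertex 15: neighbors [10, 18] already have colors [2, 3] ⇒ c(15) = 1.
- Vertex 2: neighbors [0] already have colors [1]; try each remaining color.
- Case c(2) = 2:
  - Vertex 11: neighbors [2, 18] already have colors [2, 3] ⇒ c(11) = 1.
  - Vertex 19: neighbors [15, 2] already have colors [1, 2] ⇒ c(19) = 3.
  - Vertex 6: neighbors [0, 19] already have colors [1, 3] ⇒ c(6) = 2.
  - Vertex 17: neighbors [11, 6, 19] already have colors [1, 2, 3] — all 3 colors blocked. Contradiction.
- Case c(2) = 3:
  - Vertex 12: neighbors [10, 2] already have colors [2, 3] ⇒ c(12) = 1.
  - Vertex 19: neighbors [15, 2] already have colors [1, 3] ⇒ c(19) = 2.
  - Vertex 17: neighbors [15, 19] already have colors [1, 2] ⇒ c(17) = 3.
  - Vertex 6: neighbors [0, 19, 17] already have colors [1, 2, 3] — all 3 colors blocked. Contradiction.
Every case ends in a contradiction, so G has no proper 3-coloring (χ ≥ 4).
The coloring below uses 4 colors, so χ(G) = 4.
A valid 4-coloring: color 1: [12, 18, 19]; color 2: [6, 11, 15]; color 3: [2, 10, 17]; color 4: [0].

χ(G) = 4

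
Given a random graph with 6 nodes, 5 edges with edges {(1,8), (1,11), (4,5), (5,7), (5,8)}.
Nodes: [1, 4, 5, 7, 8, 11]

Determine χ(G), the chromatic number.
χ(G) = 2

Clique number ω(G) = 2 (lower bound: χ ≥ ω).
The graph is bipartite (no odd cycle), so 2 colors suffice: χ(G) = 2.
A valid 2-coloring: color 1: [1, 5]; color 2: [4, 7, 8, 11].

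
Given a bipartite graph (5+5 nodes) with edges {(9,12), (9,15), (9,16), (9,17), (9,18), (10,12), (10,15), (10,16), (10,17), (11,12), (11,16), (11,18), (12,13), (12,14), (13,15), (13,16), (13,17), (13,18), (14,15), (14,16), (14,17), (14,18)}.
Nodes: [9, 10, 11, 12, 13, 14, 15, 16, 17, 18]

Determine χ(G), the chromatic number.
χ(G) = 2

Clique number ω(G) = 2 (lower bound: χ ≥ ω).
The graph is bipartite (no odd cycle), so 2 colors suffice: χ(G) = 2.
A valid 2-coloring: color 1: [9, 10, 11, 13, 14]; color 2: [12, 15, 16, 17, 18].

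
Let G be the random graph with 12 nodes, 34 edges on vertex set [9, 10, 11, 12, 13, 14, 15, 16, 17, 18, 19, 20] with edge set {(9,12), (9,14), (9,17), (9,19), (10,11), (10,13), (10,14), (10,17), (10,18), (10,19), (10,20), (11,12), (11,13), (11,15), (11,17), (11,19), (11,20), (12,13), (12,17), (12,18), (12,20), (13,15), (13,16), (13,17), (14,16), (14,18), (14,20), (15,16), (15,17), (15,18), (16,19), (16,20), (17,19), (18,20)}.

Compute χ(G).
Clique number ω(G) = 4 (lower bound: χ ≥ ω).
The clique on [10, 14, 18, 20] has size 4, forcing χ ≥ 4, and the coloring below uses 4 colors, so χ(G) = 4.
A valid 4-coloring: color 1: [14, 17]; color 2: [10, 12, 15]; color 3: [9, 11, 16, 18]; color 4: [13, 19, 20].

χ(G) = 4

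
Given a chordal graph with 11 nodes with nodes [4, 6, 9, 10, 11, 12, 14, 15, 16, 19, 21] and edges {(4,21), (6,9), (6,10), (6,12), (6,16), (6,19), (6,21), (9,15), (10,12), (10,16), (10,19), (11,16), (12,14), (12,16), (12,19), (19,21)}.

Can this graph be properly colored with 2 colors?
No, G is not 2-colorable

The clique on vertices [6, 10, 12, 16] has size 4 > 2, so it alone needs 4 colors.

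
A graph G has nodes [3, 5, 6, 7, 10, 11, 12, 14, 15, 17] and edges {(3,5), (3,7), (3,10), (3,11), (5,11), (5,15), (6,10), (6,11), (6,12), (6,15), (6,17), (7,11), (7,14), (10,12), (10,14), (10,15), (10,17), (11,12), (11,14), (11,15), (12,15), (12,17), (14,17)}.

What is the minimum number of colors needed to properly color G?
χ(G) = 4

Clique number ω(G) = 4 (lower bound: χ ≥ ω).
The clique on [6, 10, 12, 17] has size 4, forcing χ ≥ 4, and the coloring below uses 4 colors, so χ(G) = 4.
A valid 4-coloring: color 1: [10, 11]; color 2: [3, 6, 14]; color 3: [5, 7, 12]; color 4: [15, 17].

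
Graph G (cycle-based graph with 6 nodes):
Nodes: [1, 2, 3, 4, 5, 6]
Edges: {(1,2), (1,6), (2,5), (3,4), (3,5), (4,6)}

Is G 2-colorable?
Yes, G is 2-colorable

A valid 2-coloring: color 1: [1, 4, 5]; color 2: [2, 3, 6].
(χ(G) = 2 ≤ 2.)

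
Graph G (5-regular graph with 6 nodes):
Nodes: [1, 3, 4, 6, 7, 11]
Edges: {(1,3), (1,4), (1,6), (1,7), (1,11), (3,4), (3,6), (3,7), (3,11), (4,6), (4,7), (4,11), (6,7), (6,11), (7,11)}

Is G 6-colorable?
A valid 6-coloring: color 1: [4]; color 2: [11]; color 3: [3]; color 4: [6]; color 5: [1]; color 6: [7].
(χ(G) = 6 ≤ 6.)

Yes, G is 6-colorable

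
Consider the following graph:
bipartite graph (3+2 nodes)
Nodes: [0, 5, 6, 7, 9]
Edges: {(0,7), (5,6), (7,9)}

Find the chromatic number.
Clique number ω(G) = 2 (lower bound: χ ≥ ω).
The graph is bipartite (no odd cycle), so 2 colors suffice: χ(G) = 2.
A valid 2-coloring: color 1: [6, 7]; color 2: [0, 5, 9].

χ(G) = 2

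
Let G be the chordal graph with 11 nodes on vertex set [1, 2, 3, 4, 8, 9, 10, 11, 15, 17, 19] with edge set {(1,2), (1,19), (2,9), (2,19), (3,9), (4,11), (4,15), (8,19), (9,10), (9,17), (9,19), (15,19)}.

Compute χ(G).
Clique number ω(G) = 3 (lower bound: χ ≥ ω).
The clique on [1, 2, 19] has size 3, forcing χ ≥ 3, and the coloring below uses 3 colors, so χ(G) = 3.
A valid 3-coloring: color 1: [3, 4, 10, 17, 19]; color 2: [1, 8, 9, 11, 15]; color 3: [2].

χ(G) = 3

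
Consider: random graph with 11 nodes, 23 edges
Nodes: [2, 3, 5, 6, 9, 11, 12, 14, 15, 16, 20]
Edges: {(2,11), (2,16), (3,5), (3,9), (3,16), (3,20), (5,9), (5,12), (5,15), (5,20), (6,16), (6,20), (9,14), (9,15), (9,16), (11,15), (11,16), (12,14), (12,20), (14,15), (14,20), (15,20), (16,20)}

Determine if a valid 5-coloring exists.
Yes, G is 5-colorable

A valid 5-coloring: color 1: [9, 11, 20]; color 2: [5, 14, 16]; color 3: [2, 3, 6, 12, 15].
(χ(G) = 3 ≤ 5.)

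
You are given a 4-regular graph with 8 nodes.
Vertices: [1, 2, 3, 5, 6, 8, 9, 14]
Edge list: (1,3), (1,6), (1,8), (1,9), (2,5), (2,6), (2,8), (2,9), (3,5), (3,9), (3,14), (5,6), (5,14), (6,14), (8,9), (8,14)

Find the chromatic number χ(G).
Clique number ω(G) = 3 (lower bound: χ ≥ ω).
The clique on [1, 8, 9] has size 3, forcing χ ≥ 3, and the coloring below uses 3 colors, so χ(G) = 3.
A valid 3-coloring: color 1: [3, 6, 8]; color 2: [1, 2, 14]; color 3: [5, 9].

χ(G) = 3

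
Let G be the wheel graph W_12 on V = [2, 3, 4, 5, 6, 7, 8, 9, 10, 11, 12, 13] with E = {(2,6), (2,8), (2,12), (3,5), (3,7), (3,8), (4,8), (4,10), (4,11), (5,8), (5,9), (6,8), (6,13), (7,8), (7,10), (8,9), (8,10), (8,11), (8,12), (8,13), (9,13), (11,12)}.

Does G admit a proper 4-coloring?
A valid 4-coloring: color 1: [8]; color 2: [2, 4, 5, 7, 13]; color 3: [3, 6, 9, 10, 12]; color 4: [11].
(χ(G) = 4 ≤ 4.)

Yes, G is 4-colorable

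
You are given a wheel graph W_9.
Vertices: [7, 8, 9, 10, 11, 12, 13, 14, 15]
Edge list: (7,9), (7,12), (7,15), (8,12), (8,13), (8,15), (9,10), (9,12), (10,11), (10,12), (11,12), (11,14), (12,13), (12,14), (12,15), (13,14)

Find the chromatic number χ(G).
Clique number ω(G) = 3 (lower bound: χ ≥ ω).
The clique on [7, 9, 12] has size 3, forcing χ ≥ 3, and the coloring below uses 3 colors, so χ(G) = 3.
A valid 3-coloring: color 1: [12]; color 2: [9, 11, 13, 15]; color 3: [7, 8, 10, 14].

χ(G) = 3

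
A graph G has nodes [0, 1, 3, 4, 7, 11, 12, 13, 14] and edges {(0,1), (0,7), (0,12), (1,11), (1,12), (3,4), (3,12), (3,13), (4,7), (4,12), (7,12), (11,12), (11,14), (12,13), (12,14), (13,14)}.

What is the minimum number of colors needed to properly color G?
χ(G) = 3

Clique number ω(G) = 3 (lower bound: χ ≥ ω).
The clique on [0, 1, 12] has size 3, forcing χ ≥ 3, and the coloring below uses 3 colors, so χ(G) = 3.
A valid 3-coloring: color 1: [12]; color 2: [0, 4, 11, 13]; color 3: [1, 3, 7, 14].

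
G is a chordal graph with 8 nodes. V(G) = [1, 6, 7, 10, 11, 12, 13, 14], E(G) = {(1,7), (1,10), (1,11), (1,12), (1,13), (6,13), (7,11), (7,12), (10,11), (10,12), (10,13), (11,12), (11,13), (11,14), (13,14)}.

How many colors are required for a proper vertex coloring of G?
χ(G) = 4

Clique number ω(G) = 4 (lower bound: χ ≥ ω).
The clique on [1, 10, 11, 12] has size 4, forcing χ ≥ 4, and the coloring below uses 4 colors, so χ(G) = 4.
A valid 4-coloring: color 1: [6, 11]; color 2: [1, 14]; color 3: [12, 13]; color 4: [7, 10].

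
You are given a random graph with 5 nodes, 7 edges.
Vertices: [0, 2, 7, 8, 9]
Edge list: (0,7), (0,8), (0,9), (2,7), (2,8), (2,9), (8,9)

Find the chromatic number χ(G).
Clique number ω(G) = 3 (lower bound: χ ≥ ω).
The clique on [0, 8, 9] has size 3, forcing χ ≥ 3, and the coloring below uses 3 colors, so χ(G) = 3.
A valid 3-coloring: color 1: [0, 2]; color 2: [7, 9]; color 3: [8].

χ(G) = 3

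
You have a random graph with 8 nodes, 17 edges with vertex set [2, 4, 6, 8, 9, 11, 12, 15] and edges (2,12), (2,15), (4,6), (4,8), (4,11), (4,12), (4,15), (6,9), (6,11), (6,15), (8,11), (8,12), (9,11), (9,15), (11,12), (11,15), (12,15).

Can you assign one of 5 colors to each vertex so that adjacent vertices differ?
A valid 5-coloring: color 1: [2, 11]; color 2: [8, 15]; color 3: [6, 12]; color 4: [4, 9].
(χ(G) = 4 ≤ 5.)

Yes, G is 5-colorable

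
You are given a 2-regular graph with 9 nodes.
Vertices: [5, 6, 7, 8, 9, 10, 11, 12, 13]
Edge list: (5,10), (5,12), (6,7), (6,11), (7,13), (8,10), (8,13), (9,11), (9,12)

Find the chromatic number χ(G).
χ(G) = 3

Clique number ω(G) = 2 (lower bound: χ ≥ ω).
Odd cycle [12, 5, 10, 8, 13, 7, 6, 11, 9] needs 3 colors (χ ≥ 3).
The coloring below uses 3 colors, so χ(G) = 3.
A valid 3-coloring: color 1: [7, 8, 11, 12]; color 2: [5, 6, 9, 13]; color 3: [10].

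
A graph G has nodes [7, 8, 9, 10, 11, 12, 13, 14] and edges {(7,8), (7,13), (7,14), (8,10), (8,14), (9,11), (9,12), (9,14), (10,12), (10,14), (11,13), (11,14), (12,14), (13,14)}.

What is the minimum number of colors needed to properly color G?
Clique number ω(G) = 3 (lower bound: χ ≥ ω).
Odd cycle [9, 12, 10, 8, 7, 13, 11] needs 3 colors (χ ≥ 3).
Vertex 14 is adjacent to every vertex of [7, 8, 9, 10, 11, 12, 13], which already need 3 colors among themselves, so 14 needs a new color (χ ≥ 4).
The coloring below uses 4 colors, so χ(G) = 4.
A valid 4-coloring: color 1: [14]; color 2: [9, 10, 13]; color 3: [8, 11, 12]; color 4: [7].

χ(G) = 4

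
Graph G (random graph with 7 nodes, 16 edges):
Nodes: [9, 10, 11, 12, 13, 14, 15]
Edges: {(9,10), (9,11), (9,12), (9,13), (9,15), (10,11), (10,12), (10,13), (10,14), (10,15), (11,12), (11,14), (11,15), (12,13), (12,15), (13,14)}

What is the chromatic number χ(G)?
χ(G) = 5

Clique number ω(G) = 5 (lower bound: χ ≥ ω).
The clique on [9, 10, 11, 12, 15] has size 5, forcing χ ≥ 5, and the coloring below uses 5 colors, so χ(G) = 5.
A valid 5-coloring: color 1: [10]; color 2: [12, 14]; color 3: [9]; color 4: [11, 13]; color 5: [15].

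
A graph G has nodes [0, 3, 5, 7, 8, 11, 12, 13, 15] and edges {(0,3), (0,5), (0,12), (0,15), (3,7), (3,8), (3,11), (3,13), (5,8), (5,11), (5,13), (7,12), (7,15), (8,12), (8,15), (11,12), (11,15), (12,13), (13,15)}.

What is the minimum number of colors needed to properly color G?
Clique number ω(G) = 2 (lower bound: χ ≥ ω).
The graph is bipartite (no odd cycle), so 2 colors suffice: χ(G) = 2.
A valid 2-coloring: color 1: [3, 5, 12, 15]; color 2: [0, 7, 8, 11, 13].

χ(G) = 2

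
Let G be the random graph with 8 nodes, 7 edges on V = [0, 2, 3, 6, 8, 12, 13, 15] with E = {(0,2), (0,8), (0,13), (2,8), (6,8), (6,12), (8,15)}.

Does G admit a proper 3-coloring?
A valid 3-coloring: color 1: [3, 8, 12, 13]; color 2: [0, 6, 15]; color 3: [2].
(χ(G) = 3 ≤ 3.)

Yes, G is 3-colorable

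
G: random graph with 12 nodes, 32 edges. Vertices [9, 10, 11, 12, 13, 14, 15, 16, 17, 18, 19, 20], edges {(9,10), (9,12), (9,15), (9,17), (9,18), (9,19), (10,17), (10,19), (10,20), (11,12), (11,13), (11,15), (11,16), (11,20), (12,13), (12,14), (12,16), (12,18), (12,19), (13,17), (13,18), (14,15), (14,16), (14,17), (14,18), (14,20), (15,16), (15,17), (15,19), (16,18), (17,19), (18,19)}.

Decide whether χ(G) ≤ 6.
A valid 6-coloring: color 1: [10, 12, 15]; color 2: [11, 17, 18]; color 3: [9, 13, 14]; color 4: [16, 19, 20].
(χ(G) = 4 ≤ 6.)

Yes, G is 6-colorable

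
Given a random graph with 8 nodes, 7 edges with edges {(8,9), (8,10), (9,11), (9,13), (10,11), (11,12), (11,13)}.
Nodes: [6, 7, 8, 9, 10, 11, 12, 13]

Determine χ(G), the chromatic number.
Clique number ω(G) = 3 (lower bound: χ ≥ ω).
The clique on [9, 11, 13] has size 3, forcing χ ≥ 3, and the coloring below uses 3 colors, so χ(G) = 3.
A valid 3-coloring: color 1: [6, 7, 8, 11]; color 2: [9, 10, 12]; color 3: [13].

χ(G) = 3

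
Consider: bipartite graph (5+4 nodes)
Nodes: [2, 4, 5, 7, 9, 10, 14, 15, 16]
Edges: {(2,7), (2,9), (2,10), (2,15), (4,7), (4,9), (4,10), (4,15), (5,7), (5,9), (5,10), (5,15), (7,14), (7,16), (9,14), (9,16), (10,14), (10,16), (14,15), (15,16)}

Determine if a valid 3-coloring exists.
Yes, G is 3-colorable

A valid 3-coloring: color 1: [7, 9, 10, 15]; color 2: [2, 4, 5, 14, 16].
(χ(G) = 2 ≤ 3.)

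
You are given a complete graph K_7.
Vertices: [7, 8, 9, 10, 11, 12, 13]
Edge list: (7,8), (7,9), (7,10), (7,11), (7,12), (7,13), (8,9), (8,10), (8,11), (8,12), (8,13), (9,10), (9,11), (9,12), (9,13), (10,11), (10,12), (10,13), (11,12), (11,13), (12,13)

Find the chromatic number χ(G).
Clique number ω(G) = 7 (lower bound: χ ≥ ω).
The clique on [7, 8, 9, 10, 11, 12, 13] has size 7, forcing χ ≥ 7, and the coloring below uses 7 colors, so χ(G) = 7.
A valid 7-coloring: color 1: [13]; color 2: [12]; color 3: [8]; color 4: [7]; color 5: [11]; color 6: [10]; color 7: [9].

χ(G) = 7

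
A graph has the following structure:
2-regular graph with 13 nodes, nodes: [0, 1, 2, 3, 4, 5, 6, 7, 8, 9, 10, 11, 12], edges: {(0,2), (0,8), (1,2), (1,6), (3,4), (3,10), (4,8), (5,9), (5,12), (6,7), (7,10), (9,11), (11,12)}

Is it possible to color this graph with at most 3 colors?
A valid 3-coloring: color 1: [0, 1, 3, 5, 7, 11]; color 2: [2, 6, 8, 9, 10, 12]; color 3: [4].
(χ(G) = 3 ≤ 3.)

Yes, G is 3-colorable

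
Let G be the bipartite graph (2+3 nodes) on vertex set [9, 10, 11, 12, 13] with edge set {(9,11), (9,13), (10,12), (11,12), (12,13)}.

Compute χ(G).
Clique number ω(G) = 2 (lower bound: χ ≥ ω).
The graph is bipartite (no odd cycle), so 2 colors suffice: χ(G) = 2.
A valid 2-coloring: color 1: [9, 12]; color 2: [10, 11, 13].

χ(G) = 2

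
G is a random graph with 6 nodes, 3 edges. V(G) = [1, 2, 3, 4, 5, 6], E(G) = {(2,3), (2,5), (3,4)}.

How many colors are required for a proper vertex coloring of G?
χ(G) = 2

Clique number ω(G) = 2 (lower bound: χ ≥ ω).
The graph is bipartite (no odd cycle), so 2 colors suffice: χ(G) = 2.
A valid 2-coloring: color 1: [1, 2, 4, 6]; color 2: [3, 5].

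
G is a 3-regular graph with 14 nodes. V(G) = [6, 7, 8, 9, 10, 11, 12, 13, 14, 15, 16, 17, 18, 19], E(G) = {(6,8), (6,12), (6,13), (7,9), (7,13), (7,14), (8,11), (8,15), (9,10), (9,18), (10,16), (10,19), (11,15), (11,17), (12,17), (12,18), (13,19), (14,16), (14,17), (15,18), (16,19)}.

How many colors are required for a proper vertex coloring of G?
Clique number ω(G) = 3 (lower bound: χ ≥ ω).
The clique on [10, 16, 19] has size 3, forcing χ ≥ 3, and the coloring below uses 3 colors, so χ(G) = 3.
A valid 3-coloring: color 1: [6, 7, 15, 16, 17]; color 2: [8, 9, 12, 14, 19]; color 3: [10, 11, 13, 18].

χ(G) = 3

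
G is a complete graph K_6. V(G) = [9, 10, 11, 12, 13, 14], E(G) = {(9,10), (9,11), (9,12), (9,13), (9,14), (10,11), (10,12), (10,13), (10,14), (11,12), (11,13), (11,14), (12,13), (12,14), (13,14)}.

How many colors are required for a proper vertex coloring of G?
Clique number ω(G) = 6 (lower bound: χ ≥ ω).
The clique on [9, 10, 11, 12, 13, 14] has size 6, forcing χ ≥ 6, and the coloring below uses 6 colors, so χ(G) = 6.
A valid 6-coloring: color 1: [11]; color 2: [13]; color 3: [14]; color 4: [10]; color 5: [12]; color 6: [9].

χ(G) = 6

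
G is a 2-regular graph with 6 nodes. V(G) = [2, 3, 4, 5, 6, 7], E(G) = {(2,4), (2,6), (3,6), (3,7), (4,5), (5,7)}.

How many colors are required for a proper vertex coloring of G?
χ(G) = 2

Clique number ω(G) = 2 (lower bound: χ ≥ ω).
The graph is bipartite (no odd cycle), so 2 colors suffice: χ(G) = 2.
A valid 2-coloring: color 1: [4, 6, 7]; color 2: [2, 3, 5].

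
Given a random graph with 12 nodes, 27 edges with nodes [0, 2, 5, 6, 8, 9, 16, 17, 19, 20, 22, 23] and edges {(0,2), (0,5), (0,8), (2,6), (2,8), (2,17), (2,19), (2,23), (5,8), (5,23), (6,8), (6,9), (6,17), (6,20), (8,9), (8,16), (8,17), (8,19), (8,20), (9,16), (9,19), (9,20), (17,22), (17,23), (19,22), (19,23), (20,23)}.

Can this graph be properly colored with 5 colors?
Yes, G is 5-colorable

A valid 5-coloring: color 1: [8, 22, 23]; color 2: [2, 5, 9]; color 3: [0, 16, 17, 19, 20]; color 4: [6].
(χ(G) = 4 ≤ 5.)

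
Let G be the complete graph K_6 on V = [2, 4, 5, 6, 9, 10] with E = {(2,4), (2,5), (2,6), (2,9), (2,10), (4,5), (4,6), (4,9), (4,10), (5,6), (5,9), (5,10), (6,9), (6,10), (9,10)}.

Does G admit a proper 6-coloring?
A valid 6-coloring: color 1: [9]; color 2: [2]; color 3: [4]; color 4: [5]; color 5: [6]; color 6: [10].
(χ(G) = 6 ≤ 6.)

Yes, G is 6-colorable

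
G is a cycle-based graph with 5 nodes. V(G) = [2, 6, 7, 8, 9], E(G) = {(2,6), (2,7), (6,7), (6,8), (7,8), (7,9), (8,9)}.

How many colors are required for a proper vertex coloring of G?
Clique number ω(G) = 3 (lower bound: χ ≥ ω).
The clique on [7, 8, 9] has size 3, forcing χ ≥ 3, and the coloring below uses 3 colors, so χ(G) = 3.
A valid 3-coloring: color 1: [7]; color 2: [6, 9]; color 3: [2, 8].

χ(G) = 3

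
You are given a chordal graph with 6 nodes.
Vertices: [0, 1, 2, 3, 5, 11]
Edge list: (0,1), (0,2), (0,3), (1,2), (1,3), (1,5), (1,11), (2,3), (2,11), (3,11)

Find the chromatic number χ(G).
χ(G) = 4

Clique number ω(G) = 4 (lower bound: χ ≥ ω).
The clique on [0, 1, 2, 3] has size 4, forcing χ ≥ 4, and the coloring below uses 4 colors, so χ(G) = 4.
A valid 4-coloring: color 1: [1]; color 2: [2, 5]; color 3: [3]; color 4: [0, 11].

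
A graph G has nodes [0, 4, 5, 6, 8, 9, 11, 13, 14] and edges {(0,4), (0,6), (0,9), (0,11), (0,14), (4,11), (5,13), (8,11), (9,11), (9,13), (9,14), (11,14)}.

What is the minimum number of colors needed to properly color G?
χ(G) = 4

Clique number ω(G) = 4 (lower bound: χ ≥ ω).
The clique on [0, 9, 11, 14] has size 4, forcing χ ≥ 4, and the coloring below uses 4 colors, so χ(G) = 4.
A valid 4-coloring: color 1: [0, 8, 13]; color 2: [5, 6, 11]; color 3: [4, 9]; color 4: [14].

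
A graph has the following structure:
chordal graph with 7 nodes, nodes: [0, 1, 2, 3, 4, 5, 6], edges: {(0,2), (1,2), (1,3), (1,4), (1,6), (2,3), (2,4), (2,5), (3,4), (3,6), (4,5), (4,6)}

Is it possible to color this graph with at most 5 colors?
Yes, G is 5-colorable

A valid 5-coloring: color 1: [2, 6]; color 2: [0, 4]; color 3: [3, 5]; color 4: [1].
(χ(G) = 4 ≤ 5.)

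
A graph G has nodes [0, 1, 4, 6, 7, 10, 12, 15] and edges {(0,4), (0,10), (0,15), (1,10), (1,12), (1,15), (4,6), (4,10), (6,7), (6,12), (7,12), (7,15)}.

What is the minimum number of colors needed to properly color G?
Clique number ω(G) = 3 (lower bound: χ ≥ ω).
The clique on [0, 4, 10] has size 3, forcing χ ≥ 3, and the coloring below uses 3 colors, so χ(G) = 3.
A valid 3-coloring: color 1: [4, 12, 15]; color 2: [0, 1, 6]; color 3: [7, 10].

χ(G) = 3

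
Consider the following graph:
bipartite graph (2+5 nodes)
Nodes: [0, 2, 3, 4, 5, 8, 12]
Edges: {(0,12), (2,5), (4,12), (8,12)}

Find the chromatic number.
Clique number ω(G) = 2 (lower bound: χ ≥ ω).
The graph is bipartite (no odd cycle), so 2 colors suffice: χ(G) = 2.
A valid 2-coloring: color 1: [3, 5, 12]; color 2: [0, 2, 4, 8].

χ(G) = 2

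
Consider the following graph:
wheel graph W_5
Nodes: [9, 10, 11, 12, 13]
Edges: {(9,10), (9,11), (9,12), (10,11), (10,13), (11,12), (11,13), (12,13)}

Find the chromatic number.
χ(G) = 3

Clique number ω(G) = 3 (lower bound: χ ≥ ω).
The clique on [9, 10, 11] has size 3, forcing χ ≥ 3, and the coloring below uses 3 colors, so χ(G) = 3.
A valid 3-coloring: color 1: [11]; color 2: [10, 12]; color 3: [9, 13].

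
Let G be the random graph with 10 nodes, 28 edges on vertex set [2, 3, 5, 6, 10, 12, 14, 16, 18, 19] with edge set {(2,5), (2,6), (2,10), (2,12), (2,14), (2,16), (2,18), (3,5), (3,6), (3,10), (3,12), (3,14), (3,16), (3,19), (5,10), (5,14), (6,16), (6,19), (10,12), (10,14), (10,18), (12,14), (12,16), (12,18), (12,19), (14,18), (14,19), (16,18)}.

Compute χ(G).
Clique number ω(G) = 5 (lower bound: χ ≥ ω).
The clique on [2, 10, 12, 14, 18] has size 5, forcing χ ≥ 5, and the coloring below uses 5 colors, so χ(G) = 5.
A valid 5-coloring: color 1: [14, 16]; color 2: [5, 6, 12]; color 3: [2, 3]; color 4: [10, 19]; color 5: [18].

χ(G) = 5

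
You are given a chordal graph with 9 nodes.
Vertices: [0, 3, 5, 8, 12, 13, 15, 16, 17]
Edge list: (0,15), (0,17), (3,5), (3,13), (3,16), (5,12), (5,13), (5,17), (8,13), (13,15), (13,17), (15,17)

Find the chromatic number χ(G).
χ(G) = 3

Clique number ω(G) = 3 (lower bound: χ ≥ ω).
The clique on [0, 15, 17] has size 3, forcing χ ≥ 3, and the coloring below uses 3 colors, so χ(G) = 3.
A valid 3-coloring: color 1: [0, 12, 13, 16]; color 2: [3, 8, 17]; color 3: [5, 15].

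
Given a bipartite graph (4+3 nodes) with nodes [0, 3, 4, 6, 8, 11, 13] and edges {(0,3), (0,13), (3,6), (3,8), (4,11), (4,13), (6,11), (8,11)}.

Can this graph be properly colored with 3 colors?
A valid 3-coloring: color 1: [3, 11, 13]; color 2: [0, 4, 6, 8].
(χ(G) = 2 ≤ 3.)

Yes, G is 3-colorable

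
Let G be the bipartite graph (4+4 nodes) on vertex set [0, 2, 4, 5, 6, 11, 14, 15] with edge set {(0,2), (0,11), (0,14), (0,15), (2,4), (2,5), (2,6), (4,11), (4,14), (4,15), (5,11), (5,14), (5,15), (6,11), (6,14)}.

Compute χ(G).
Clique number ω(G) = 2 (lower bound: χ ≥ ω).
The graph is bipartite (no odd cycle), so 2 colors suffice: χ(G) = 2.
A valid 2-coloring: color 1: [0, 4, 5, 6]; color 2: [2, 11, 14, 15].

χ(G) = 2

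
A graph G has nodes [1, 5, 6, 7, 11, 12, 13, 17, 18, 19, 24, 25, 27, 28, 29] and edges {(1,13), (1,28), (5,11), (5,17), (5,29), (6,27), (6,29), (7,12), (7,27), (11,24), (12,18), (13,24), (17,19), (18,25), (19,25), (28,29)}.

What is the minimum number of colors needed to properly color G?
χ(G) = 3

Clique number ω(G) = 2 (lower bound: χ ≥ ω).
Odd cycle [24, 11, 5, 29, 28, 1, 13] needs 3 colors (χ ≥ 3).
The coloring below uses 3 colors, so χ(G) = 3.
A valid 3-coloring: color 1: [1, 5, 6, 7, 18, 19, 24]; color 2: [11, 12, 13, 17, 25, 27, 29]; color 3: [28].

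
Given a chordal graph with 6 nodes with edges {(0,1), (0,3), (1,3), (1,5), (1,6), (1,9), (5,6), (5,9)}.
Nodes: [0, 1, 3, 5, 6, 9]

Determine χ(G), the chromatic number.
χ(G) = 3

Clique number ω(G) = 3 (lower bound: χ ≥ ω).
The clique on [0, 1, 3] has size 3, forcing χ ≥ 3, and the coloring below uses 3 colors, so χ(G) = 3.
A valid 3-coloring: color 1: [1]; color 2: [3, 5]; color 3: [0, 6, 9].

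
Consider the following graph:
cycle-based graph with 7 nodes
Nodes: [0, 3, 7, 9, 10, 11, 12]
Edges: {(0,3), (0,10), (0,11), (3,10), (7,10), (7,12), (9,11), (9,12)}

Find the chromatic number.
χ(G) = 3

Clique number ω(G) = 3 (lower bound: χ ≥ ω).
The clique on [0, 3, 10] has size 3, forcing χ ≥ 3, and the coloring below uses 3 colors, so χ(G) = 3.
A valid 3-coloring: color 1: [10, 11, 12]; color 2: [0, 7, 9]; color 3: [3].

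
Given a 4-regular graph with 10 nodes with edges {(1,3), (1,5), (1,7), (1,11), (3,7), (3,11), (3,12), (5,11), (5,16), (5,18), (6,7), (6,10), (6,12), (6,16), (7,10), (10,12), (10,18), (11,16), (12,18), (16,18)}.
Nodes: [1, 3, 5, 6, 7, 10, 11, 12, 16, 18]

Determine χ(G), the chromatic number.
χ(G) = 4

Clique number ω(G) = 3 (lower bound: χ ≥ ω).
Suppose a proper 3-coloring c exists. The clique [1, 3, 7] takes 3 distinct colors; by symmetry let c(1) = 1, c(3) = 2, c(7) = 3.
- Vertex 11: neighbors [1, 3] already have colors [1, 2] ⇒ c(11) = 3.
- Vertex 5: neighbors [1, 11] already have colors [1, 3] ⇒ c(5) = 2.
- Vertex 16: neighbors [5, 11] already have colors [2, 3] ⇒ c(16) = 1.
- Vertex 6: neighbors [16, 7] already have colors [1, 3] ⇒ c(6) = 2.
- Vertex 10: neighbors [6, 7] already have colors [2, 3] ⇒ c(10) = 1.
- Vertex 12: neighbors [10, 3] already have colors [1, 2] ⇒ c(12) = 3.
- Vertex 18: neighbors [10, 5, 12] already have colors [1, 2, 3] — all 3 colors blocked. Contradiction.
The forced assignments end in a contradiction, so G has no proper 3-coloring (χ ≥ 4).
The coloring below uses 4 colors, so χ(G) = 4.
A valid 4-coloring: color 1: [3, 5, 10]; color 2: [7, 11, 18]; color 3: [1, 12, 16]; color 4: [6].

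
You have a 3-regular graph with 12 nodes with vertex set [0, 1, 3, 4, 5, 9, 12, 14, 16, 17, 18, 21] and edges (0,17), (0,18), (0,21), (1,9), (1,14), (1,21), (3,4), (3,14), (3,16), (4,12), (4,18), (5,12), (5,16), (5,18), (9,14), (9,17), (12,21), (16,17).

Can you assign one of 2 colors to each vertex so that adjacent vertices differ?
No, G is not 2-colorable

The clique on vertices [1, 9, 14] has size 3 > 2, so it alone needs 3 colors.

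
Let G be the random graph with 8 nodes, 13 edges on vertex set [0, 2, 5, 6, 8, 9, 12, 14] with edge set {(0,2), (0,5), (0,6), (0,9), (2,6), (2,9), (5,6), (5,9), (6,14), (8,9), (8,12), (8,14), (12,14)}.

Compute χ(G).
χ(G) = 3

Clique number ω(G) = 3 (lower bound: χ ≥ ω).
The clique on [0, 2, 9] has size 3, forcing χ ≥ 3, and the coloring below uses 3 colors, so χ(G) = 3.
A valid 3-coloring: color 1: [6, 9, 12]; color 2: [0, 8]; color 3: [2, 5, 14].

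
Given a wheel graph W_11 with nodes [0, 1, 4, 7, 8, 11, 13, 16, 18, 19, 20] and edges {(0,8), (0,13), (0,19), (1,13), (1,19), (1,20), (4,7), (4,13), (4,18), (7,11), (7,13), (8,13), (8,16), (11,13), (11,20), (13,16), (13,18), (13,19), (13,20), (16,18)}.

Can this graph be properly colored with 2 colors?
No, G is not 2-colorable

The clique on vertices [0, 8, 13] has size 3 > 2, so it alone needs 3 colors.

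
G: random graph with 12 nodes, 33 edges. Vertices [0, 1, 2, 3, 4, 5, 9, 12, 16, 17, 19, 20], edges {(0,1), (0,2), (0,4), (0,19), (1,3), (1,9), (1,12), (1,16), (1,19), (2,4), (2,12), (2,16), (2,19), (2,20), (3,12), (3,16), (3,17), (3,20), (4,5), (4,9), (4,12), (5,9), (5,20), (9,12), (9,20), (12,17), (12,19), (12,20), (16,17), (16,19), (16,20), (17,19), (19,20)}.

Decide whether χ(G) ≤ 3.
The clique on vertices [2, 16, 19, 20] has size 4 > 3, so it alone needs 4 colors.

No, G is not 3-colorable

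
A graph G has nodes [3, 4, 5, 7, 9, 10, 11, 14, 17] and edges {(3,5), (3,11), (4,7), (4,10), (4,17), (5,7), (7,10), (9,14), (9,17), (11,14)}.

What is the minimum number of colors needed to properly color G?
χ(G) = 3

Clique number ω(G) = 3 (lower bound: χ ≥ ω).
The clique on [4, 7, 10] has size 3, forcing χ ≥ 3, and the coloring below uses 3 colors, so χ(G) = 3.
A valid 3-coloring: color 1: [4, 5, 9, 11]; color 2: [3, 7, 14, 17]; color 3: [10].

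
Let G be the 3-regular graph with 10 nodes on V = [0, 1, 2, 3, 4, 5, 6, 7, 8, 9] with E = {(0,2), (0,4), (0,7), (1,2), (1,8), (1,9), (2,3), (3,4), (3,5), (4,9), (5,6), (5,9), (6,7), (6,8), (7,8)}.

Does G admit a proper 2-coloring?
No, G is not 2-colorable

The clique on vertices [6, 7, 8] has size 3 > 2, so it alone needs 3 colors.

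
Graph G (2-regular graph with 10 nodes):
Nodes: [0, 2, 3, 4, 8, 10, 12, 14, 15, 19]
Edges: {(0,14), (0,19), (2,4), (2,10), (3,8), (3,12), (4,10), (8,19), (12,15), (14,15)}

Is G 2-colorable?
The clique on vertices [2, 4, 10] has size 3 > 2, so it alone needs 3 colors.

No, G is not 2-colorable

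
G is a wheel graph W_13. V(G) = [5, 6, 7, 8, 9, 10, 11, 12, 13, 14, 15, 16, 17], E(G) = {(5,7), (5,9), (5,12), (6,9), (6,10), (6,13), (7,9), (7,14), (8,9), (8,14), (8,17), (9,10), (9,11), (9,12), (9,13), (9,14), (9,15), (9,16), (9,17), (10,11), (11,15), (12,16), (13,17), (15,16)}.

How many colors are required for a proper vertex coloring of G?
χ(G) = 3

Clique number ω(G) = 3 (lower bound: χ ≥ ω).
The clique on [5, 9, 12] has size 3, forcing χ ≥ 3, and the coloring below uses 3 colors, so χ(G) = 3.
A valid 3-coloring: color 1: [9]; color 2: [7, 8, 10, 12, 13, 15]; color 3: [5, 6, 11, 14, 16, 17].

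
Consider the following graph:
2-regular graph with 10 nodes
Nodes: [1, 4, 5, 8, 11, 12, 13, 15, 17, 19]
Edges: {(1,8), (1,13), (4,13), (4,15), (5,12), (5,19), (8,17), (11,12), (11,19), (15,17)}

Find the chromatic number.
Clique number ω(G) = 2 (lower bound: χ ≥ ω).
The graph is bipartite (no odd cycle), so 2 colors suffice: χ(G) = 2.
A valid 2-coloring: color 1: [1, 4, 5, 11, 17]; color 2: [8, 12, 13, 15, 19].

χ(G) = 2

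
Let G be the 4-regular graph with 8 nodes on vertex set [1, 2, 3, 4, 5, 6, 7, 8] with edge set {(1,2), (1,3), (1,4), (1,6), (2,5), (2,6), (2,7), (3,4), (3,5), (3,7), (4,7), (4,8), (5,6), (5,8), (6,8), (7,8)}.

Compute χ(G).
χ(G) = 3

Clique number ω(G) = 3 (lower bound: χ ≥ ω).
The clique on [4, 7, 8] has size 3, forcing χ ≥ 3, and the coloring below uses 3 colors, so χ(G) = 3.
A valid 3-coloring: color 1: [4, 6]; color 2: [2, 3, 8]; color 3: [1, 5, 7].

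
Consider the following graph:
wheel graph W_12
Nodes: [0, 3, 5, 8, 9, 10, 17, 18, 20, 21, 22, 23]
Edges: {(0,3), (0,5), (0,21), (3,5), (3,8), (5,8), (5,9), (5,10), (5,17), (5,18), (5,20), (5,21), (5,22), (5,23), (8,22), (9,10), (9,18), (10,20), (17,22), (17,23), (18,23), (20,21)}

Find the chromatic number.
χ(G) = 4

Clique number ω(G) = 3 (lower bound: χ ≥ ω).
Odd cycle [17, 22, 8, 3, 0, 21, 20, 10, 9, 18, 23] needs 3 colors (χ ≥ 3).
Vertex 5 is adjacent to every vertex of [0, 3, 8, 9, 10, 17, 18, 20, 21, 22, 23], which already need 3 colors among themselves, so 5 needs a new color (χ ≥ 4).
The coloring below uses 4 colors, so χ(G) = 4.
A valid 4-coloring: color 1: [5]; color 2: [0, 8, 17, 18, 20]; color 3: [3, 10, 21, 22, 23]; color 4: [9].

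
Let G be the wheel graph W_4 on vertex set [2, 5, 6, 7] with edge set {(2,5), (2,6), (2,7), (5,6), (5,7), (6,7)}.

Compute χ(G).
χ(G) = 4

Clique number ω(G) = 4 (lower bound: χ ≥ ω).
The clique on [2, 5, 6, 7] has size 4, forcing χ ≥ 4, and the coloring below uses 4 colors, so χ(G) = 4.
A valid 4-coloring: color 1: [2]; color 2: [5]; color 3: [6]; color 4: [7].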